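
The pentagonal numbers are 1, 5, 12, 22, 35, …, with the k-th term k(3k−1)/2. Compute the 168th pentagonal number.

42252

168·(3·168 − 1)/2 = 168·503/2 = 42252.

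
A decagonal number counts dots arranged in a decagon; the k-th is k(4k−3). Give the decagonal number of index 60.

14220

60·(4·60 − 3) = 60·237 = 14220.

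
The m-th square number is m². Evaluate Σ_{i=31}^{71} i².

112381

Σ_{i=31}^{71} i² = 121836 − 9455 = 112381.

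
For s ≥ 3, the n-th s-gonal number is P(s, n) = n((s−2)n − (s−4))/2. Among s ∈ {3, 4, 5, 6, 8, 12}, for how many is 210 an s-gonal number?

2

s = 3: P(3, 20) = 210. ✓
s = 4: P(4, 14) = 196 and P(4, 15) = 225; 210 is not s-gonal.
s = 5: P(5, 12) = 210. ✓
s = 6: P(6, 10) = 190 and P(6, 11) = 231; 210 is not s-gonal.
s = 8: P(8, 8) = 176 and P(8, 9) = 225; 210 is not s-gonal.
s = 12: P(12, 6) = 156 and P(12, 7) = 217; 210 is not s-gonal.
Hits: s ∈ {3, 5} → 2.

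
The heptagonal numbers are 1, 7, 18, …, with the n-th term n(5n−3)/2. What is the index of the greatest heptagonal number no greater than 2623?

32

Solve n(5n−3)/2 ≤ 2623 for integer n.
n = 32 gives 2512 ≤ 2623, while n = 33 gives 2673 > 2623; so the answer is index 32.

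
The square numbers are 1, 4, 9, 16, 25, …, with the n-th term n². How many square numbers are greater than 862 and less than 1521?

9

The n-th square number is n².
Smallest index with value > 862: n = 30 (giving 900).
Largest index with value < 1521: n = 38 (giving 1444).
Indices 30 through 38: 9 terms.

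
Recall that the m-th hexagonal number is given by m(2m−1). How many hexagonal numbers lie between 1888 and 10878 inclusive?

44

The n-th hexagonal number is n(2n−1).
Smallest index with value ≥ 1888: n = 31 (giving 1891).
Largest index with value ≤ 10878: n = 74 (giving 10878).
Indices 31 through 74: 44 terms.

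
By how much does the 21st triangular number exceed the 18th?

60

21·22/2 = 231 and 18·19/2 = 171.
Difference: 231 − 171 = 60.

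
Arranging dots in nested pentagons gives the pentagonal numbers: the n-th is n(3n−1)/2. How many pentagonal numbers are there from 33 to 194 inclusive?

The n-th pentagonal number is n(3n−1)/2.
Smallest index with value ≥ 33: n = 5 (giving 35).
Largest index with value ≤ 194: n = 11 (giving 176).
Indices 5 through 11: 7 terms.

7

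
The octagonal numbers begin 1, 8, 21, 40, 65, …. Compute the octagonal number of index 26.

1976

The 26th octagonal number is n(3n−2) with n = 26.
26·(3·26 − 2) = 26·76 = 1976.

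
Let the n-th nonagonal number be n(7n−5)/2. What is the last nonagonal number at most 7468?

Solve n(7n−5)/2 ≤ 7468 for integer n.
n = 46 gives 7291 ≤ 7468, while n = 47 gives 7614 > 7468; so the answer is 7291.

7291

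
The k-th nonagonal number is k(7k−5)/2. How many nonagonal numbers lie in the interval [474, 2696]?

The n-th nonagonal number is n(7n−5)/2.
Smallest index with value ≥ 474: n = 12 (giving 474).
Largest index with value ≤ 2696: n = 28 (giving 2674).
Indices 12 through 28: 17 terms.

17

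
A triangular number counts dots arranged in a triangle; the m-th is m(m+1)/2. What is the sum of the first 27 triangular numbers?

3654

Σ i(i+1)/2 = (Σi² + Σi) / 2 over i = 1..27.
Σi = 378 and Σi² = 6930.
(1·6930 + 1·378) / 2 = 7308/2 = 3654.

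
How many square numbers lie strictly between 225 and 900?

The n-th square number is n².
Smallest index with value > 225: n = 16 (giving 256).
Largest index with value < 900: n = 29 (giving 841).
Indices 16 through 29: 14 terms.

14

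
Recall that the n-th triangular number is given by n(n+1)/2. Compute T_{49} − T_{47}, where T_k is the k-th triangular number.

97

49·50/2 = 1225 and 47·48/2 = 1128.
Difference: 1225 − 1128 = 97.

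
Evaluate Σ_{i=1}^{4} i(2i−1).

50

Σ i(2i−1) = 2Σi² − Σi over i = 1..4.
Σi = 10 and Σi² = 30.
2·30 − 1·10 = 50.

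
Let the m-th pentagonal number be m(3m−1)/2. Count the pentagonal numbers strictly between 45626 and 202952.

193

The n-th pentagonal number is n(3n−1)/2.
Smallest index with value > 45626: n = 175 (giving 45850).
Largest index with value < 202952: n = 367 (giving 201850).
Indices 175 through 367: 193 terms.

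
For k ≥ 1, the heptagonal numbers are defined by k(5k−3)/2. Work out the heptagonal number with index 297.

297·(5·297 − 3)/2 = 297·1482/2 = 297·741 = 220077.

220077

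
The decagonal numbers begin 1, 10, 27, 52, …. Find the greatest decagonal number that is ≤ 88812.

Solve n(4n−3) ≤ 88812 for integer n.
n = 149 gives 88357 ≤ 88812, while n = 150 gives 89550 > 88812; so the answer is 88357.

88357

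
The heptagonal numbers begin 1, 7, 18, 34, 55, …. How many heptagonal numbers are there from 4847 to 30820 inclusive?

67

The n-th heptagonal number is n(5n−3)/2.
Smallest index with value ≥ 4847: n = 45 (giving 4995).
Largest index with value ≤ 30820: n = 111 (giving 30636).
Indices 45 through 111: 67 terms.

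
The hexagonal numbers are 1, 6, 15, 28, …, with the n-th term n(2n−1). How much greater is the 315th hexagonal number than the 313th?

315·(2·315 − 1) = 198135 and 313·(2·313 − 1) = 195625.
Difference: 198135 − 195625 = 2510.

2510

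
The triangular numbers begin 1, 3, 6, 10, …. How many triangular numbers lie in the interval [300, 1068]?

The n-th triangular number is n(n+1)/2.
Smallest index with value ≥ 300: n = 24 (giving 300).
Largest index with value ≤ 1068: n = 45 (giving 1035).
Indices 24 through 45: 22 terms.

22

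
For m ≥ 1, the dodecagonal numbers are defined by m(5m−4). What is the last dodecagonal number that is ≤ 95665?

Solve n(5n−4) ≤ 95665 for integer n.
n = 138 gives 94668 ≤ 95665, while n = 139 gives 96049 > 95665; so the answer is 94668.

94668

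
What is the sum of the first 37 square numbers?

Σ_{i=1}^{37} i² = 37·38·75/6 = 17575.

17575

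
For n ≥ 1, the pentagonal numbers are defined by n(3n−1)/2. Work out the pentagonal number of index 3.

The 3rd pentagonal number is n(3n−1)/2 with n = 3.
3·(3·3 − 1)/2 = 3·8/2 = 3·4 = 12.

12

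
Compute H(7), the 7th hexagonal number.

7·(2·7 − 1) = 7·13 = 91.

91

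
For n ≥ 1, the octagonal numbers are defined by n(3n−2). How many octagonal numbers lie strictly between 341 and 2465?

The n-th octagonal number is n(3n−2).
Smallest index with value > 341: n = 12 (giving 408).
Largest index with value < 2465: n = 28 (giving 2296).
Indices 12 through 28: 17 terms.

17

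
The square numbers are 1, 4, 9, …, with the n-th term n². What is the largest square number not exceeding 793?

Solve n² ≤ 793 for integer n.
n = 28 gives 784 ≤ 793, while n = 29 gives 841 > 793; so the answer is 784.

784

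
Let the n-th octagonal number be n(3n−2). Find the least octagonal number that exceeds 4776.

4961

Solve n(3n−2) > 4776 for integer n.
The largest n with value ≤ 4776 is 40 (since 4720 ≤ 4776 < 4961), so the first above is n = 41, value 4961.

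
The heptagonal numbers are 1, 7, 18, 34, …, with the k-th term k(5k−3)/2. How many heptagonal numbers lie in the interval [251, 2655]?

The n-th heptagonal number is n(5n−3)/2.
Smallest index with value ≥ 251: n = 11 (giving 286).
Largest index with value ≤ 2655: n = 32 (giving 2512).
Indices 11 through 32: 22 terms.

22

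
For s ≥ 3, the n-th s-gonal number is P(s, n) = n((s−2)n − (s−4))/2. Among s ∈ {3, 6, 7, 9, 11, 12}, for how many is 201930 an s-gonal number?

s = 3: P(3, 635) = 201930. ✓
s = 6: P(6, 318) = 201930. ✓
s = 7: P(7, 284) = 201214 and P(7, 285) = 202635; 201930 is not s-gonal.
s = 9: P(9, 240) = 201000 and P(9, 241) = 202681; 201930 is not s-gonal.
s = 11: P(11, 212) = 201506 and P(11, 213) = 203415; 201930 is not s-gonal.
s = 12: P(12, 201) = 201201 and P(12, 202) = 203212; 201930 is not s-gonal.
Hits: s ∈ {3, 6} → 2.

2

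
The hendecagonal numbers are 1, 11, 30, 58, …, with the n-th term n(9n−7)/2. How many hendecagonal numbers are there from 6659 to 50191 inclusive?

The n-th hendecagonal number is n(9n−7)/2.
Smallest index with value ≥ 6659: n = 39 (giving 6708).
Largest index with value ≤ 50191: n = 106 (giving 50191).
Indices 39 through 106: 68 terms.

68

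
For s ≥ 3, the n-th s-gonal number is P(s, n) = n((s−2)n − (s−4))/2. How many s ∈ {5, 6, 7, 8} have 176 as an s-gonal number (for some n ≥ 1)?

s = 5: P(5, 11) = 176. ✓
s = 6: P(6, 9) = 153 and P(6, 10) = 190; 176 is not s-gonal.
s = 7: P(7, 8) = 148 and P(7, 9) = 189; 176 is not s-gonal.
s = 8: P(8, 8) = 176. ✓
Hits: s ∈ {5, 8} → 2.

2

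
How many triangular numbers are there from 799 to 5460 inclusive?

The n-th triangular number is n(n+1)/2.
Smallest index with value ≥ 799: n = 40 (giving 820).
Largest index with value ≤ 5460: n = 104 (giving 5460).
Indices 40 through 104: 65 terms.

65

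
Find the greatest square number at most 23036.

Solve n² ≤ 23036 for integer n.
n = 151 gives 22801 ≤ 23036, while n = 152 gives 23104 > 23036; so the answer is 22801.

22801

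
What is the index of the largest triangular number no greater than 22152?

209

Solve n(n+1)/2 ≤ 22152 for integer n.
n = 209 gives 21945 ≤ 22152, while n = 210 gives 22155 > 22152; so the answer is index 209.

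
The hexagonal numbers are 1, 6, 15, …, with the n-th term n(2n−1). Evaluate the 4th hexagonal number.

The 4th hexagonal number is n(2n−1) with n = 4.
4·(2·4 − 1) = 4·7 = 28.

28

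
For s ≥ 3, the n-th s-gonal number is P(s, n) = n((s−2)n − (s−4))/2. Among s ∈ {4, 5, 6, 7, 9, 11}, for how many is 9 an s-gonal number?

2

s = 4: P(4, 3) = 9. ✓
s = 5: P(5, 2) = 5 and P(5, 3) = 12; 9 is not s-gonal.
s = 6: P(6, 2) = 6 and P(6, 3) = 15; 9 is not s-gonal.
s = 7: P(7, 2) = 7 and P(7, 3) = 18; 9 is not s-gonal.
s = 9: P(9, 2) = 9. ✓
s = 11: P(11, 1) = 1 and P(11, 2) = 11; 9 is not s-gonal.
Hits: s ∈ {4, 9} → 2.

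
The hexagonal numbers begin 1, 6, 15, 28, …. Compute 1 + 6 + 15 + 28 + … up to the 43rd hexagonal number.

53922

Σ i(2i−1) = 2Σi² − Σi over i = 1..43.
Σi = 946 and Σi² = 27434.
2·27434 − 1·946 = 53922.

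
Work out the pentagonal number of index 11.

176

The 11th pentagonal number is n(3n−1)/2 with n = 11.
11·(3·11 − 1)/2 = 11·32/2 = 11·16 = 176.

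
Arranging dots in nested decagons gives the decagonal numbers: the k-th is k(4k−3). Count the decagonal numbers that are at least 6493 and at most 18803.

28

The n-th decagonal number is n(4n−3).
Smallest index with value ≥ 6493: n = 41 (giving 6601).
Largest index with value ≤ 18803: n = 68 (giving 18292).
Indices 41 through 68: 28 terms.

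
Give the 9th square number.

81

9² = 81.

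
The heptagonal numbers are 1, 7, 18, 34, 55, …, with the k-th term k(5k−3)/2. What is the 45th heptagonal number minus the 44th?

221

Consecutive heptagonal numbers differ by 5n − 4: here 5·45 − 4 = 221.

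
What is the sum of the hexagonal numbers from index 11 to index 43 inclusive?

53207

Σ i(2i−1) = 2Σi² − Σi over i = 11..43.
Σi = 946 − 55 = 891 and Σi² = 27434 − 385 = 27049.
2·27049 − 1·891 = 53207.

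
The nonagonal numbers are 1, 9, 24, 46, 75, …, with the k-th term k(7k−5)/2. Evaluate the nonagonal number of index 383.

The 383rd nonagonal number is n(7n−5)/2 with n = 383.
383·(7·383 − 5)/2 = 383·2676/2 = 383·1338 = 512454.

512454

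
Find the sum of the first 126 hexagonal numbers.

1341501

Σ i(2i−1) = 2Σi² − Σi over i = 1..126.
Σi = 8001 and Σi² = 674751.
2·674751 − 1·8001 = 1341501.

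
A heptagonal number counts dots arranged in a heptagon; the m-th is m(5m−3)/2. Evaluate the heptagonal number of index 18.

783

18·(5·18 − 3)/2 = 18·87/2 = 783.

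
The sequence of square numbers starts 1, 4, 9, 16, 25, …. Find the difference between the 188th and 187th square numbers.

375

n² − (n−1)² = 2n − 1, so 188² − 187² = 2·188 − 1 = 375.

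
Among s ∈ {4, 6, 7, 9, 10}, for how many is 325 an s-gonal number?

s = 4: P(4, 18) = 324 and P(4, 19) = 361; 325 is not s-gonal.
s = 6: P(6, 13) = 325. ✓
s = 7: P(7, 11) = 286 and P(7, 12) = 342; 325 is not s-gonal.
s = 9: P(9, 10) = 325. ✓
s = 10: P(10, 9) = 297 and P(10, 10) = 370; 325 is not s-gonal.
Hits: s ∈ {6, 9} → 2.

2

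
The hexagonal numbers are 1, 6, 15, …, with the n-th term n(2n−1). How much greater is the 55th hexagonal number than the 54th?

217

Consecutive hexagonal numbers differ by 4n − 3: here 4·55 − 3 = 217.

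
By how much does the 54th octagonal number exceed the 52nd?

54·(3·54 − 2) = 8640 and 52·(3·52 − 2) = 8008.
Difference: 8640 − 8008 = 632.

632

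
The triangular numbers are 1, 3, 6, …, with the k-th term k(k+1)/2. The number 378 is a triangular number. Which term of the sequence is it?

27

Set n(n+1)/2 = 378, giving n² + n − 756 = 0.
The discriminant is 1 + 8·378 = 3025, and √3025 = 55.
So n = (-1 + 55) / 2 = 54/2 = 27.
Check: 27·28/2 = 378. ✓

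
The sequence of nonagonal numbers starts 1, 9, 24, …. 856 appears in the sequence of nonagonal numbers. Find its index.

16

Set n(7n−5)/2 = 856, giving 7n² − 5n − 1712 = 0.
The discriminant is 25 + 56·856 = 47961, and √47961 = 219.
So n = (5 + 219) / 14 = 224/14 = 16.
Check: 16·(7·16 − 5)/2 = 856. ✓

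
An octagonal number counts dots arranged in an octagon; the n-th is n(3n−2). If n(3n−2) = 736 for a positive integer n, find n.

Set n(3n−2) = 736, giving 3n² − 2n − 736 = 0.
The discriminant is 4 + 12·736 = 8836, and √8836 = 94.
So n = (2 + 94) / 6 = 96/6 = 16.

16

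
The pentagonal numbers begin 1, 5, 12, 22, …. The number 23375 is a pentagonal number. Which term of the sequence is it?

Set n(3n−1)/2 = 23375, giving 3n² − n − 46750 = 0.
So n = (1 + 749) / 6 = 750/6 = 125.
Check: 125·(3·125 − 1)/2 = 23375. ✓

125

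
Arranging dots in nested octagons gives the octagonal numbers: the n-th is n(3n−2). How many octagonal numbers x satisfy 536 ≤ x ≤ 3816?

The n-th octagonal number is n(3n−2).
Smallest index with value ≥ 536: n = 14 (giving 560).
Largest index with value ≤ 3816: n = 36 (giving 3816).
Indices 14 through 36: 23 terms.

23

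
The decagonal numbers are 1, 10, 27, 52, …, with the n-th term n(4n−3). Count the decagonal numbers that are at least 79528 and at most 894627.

The n-th decagonal number is n(4n−3).
Smallest index with value ≥ 79528: n = 142 (giving 80230).
Largest index with value ≤ 894627: n = 473 (giving 893497).
Indices 142 through 473: 332 terms.

332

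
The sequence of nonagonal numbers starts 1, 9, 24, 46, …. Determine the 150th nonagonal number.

150·(7·150 − 5)/2 = 150·1045/2 = 78375.

78375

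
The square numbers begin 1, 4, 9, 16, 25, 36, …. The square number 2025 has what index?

We need n² = 2025, so n = √2025 = 45.
Check: 45² = 2025. ✓

45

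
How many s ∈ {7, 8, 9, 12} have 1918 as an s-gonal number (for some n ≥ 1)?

s = 7: P(7, 28) = 1918. ✓
s = 8: P(8, 25) = 1825 and P(8, 26) = 1976; 1918 is not s-gonal.
s = 9: P(9, 23) = 1794 and P(9, 24) = 1956; 1918 is not s-gonal.
s = 12: P(12, 19) = 1729 and P(12, 20) = 1920; 1918 is not s-gonal.
Hits: s ∈ {7} → 1.

1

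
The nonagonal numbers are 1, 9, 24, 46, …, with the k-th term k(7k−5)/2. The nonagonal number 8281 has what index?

Set n(7n−5)/2 = 8281, giving 7n² − 5n − 16562 = 0.
The discriminant is 25 + 56·8281 = 463761, and √463761 = 681.
So n = (5 + 681) / 14 = 686/14 = 49.
Check: 49·(7·49 − 5)/2 = 8281. ✓

49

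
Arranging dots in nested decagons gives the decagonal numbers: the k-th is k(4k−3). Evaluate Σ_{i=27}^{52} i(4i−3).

165035

Σ i(4i−3) = 4Σi² − 3Σi over i = 27..52.
Σi = 1378 − 351 = 1027 and Σi² = 48230 − 6201 = 42029.
4·42029 − 3·1027 = 165035.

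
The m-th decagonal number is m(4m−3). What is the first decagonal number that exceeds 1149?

1242

Solve n(4n−3) > 1149 for integer n.
The largest n with value ≤ 1149 is 17 (since 1105 ≤ 1149 < 1242), so the first above is n = 18, value 1242.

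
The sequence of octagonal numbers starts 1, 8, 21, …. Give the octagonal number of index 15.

645

The 15th octagonal number is n(3n−2) with n = 15.
15·(3·15 − 2) = 15·43 = 645.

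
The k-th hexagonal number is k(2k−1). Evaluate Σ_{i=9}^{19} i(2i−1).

4378

Σ i(2i−1) = 2Σi² − Σi over i = 9..19.
Σi = 190 − 36 = 154 and Σi² = 2470 − 204 = 2266.
2·2266 − 1·154 = 4378.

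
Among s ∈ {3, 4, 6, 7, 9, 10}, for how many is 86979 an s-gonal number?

s = 3: P(3, 416) = 86736 and P(3, 417) = 87153; 86979 is not s-gonal.
s = 4: P(4, 294) = 86436 and P(4, 295) = 87025; 86979 is not s-gonal.
s = 6: P(6, 208) = 86320 and P(6, 209) = 87153; 86979 is not s-gonal.
s = 7: P(7, 186) = 86211 and P(7, 187) = 87142; 86979 is not s-gonal.
s = 9: P(9, 158) = 86979. ✓
s = 10: P(10, 147) = 85995 and P(10, 148) = 87172; 86979 is not s-gonal.
Hits: s ∈ {9} → 1.

1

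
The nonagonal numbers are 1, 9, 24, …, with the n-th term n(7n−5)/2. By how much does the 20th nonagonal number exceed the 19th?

Consecutive nonagonal numbers differ by 7n − 6: here 7·20 − 6 = 134.

134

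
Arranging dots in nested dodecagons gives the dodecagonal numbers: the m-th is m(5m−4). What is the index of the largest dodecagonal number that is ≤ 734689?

383

Solve n(5n−4) ≤ 734689 for integer n.
n = 383 gives 731913 ≤ 734689, while n = 384 gives 735744 > 734689; so the answer is index 383.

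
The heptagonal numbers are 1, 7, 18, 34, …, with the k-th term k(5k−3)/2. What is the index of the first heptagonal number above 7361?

Solve n(5n−3)/2 > 7361 for integer n.
The largest n with value ≤ 7361 is 54 (since 7209 ≤ 7361 < 7480), so the first above is n = 55, value 7480.

55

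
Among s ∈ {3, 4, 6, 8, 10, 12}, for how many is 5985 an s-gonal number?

2

s = 3: P(3, 108) = 5886 and P(3, 109) = 5995; 5985 is not s-gonal.
s = 4: P(4, 77) = 5929 and P(4, 78) = 6084; 5985 is not s-gonal.
s = 6: P(6, 54) = 5778 and P(6, 55) = 5995; 5985 is not s-gonal.
s = 8: P(8, 45) = 5985. ✓
s = 10: P(10, 39) = 5967 and P(10, 40) = 6280; 5985 is not s-gonal.
s = 12: P(12, 35) = 5985. ✓
Hits: s ∈ {8, 12} → 2.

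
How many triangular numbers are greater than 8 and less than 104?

The n-th triangular number is n(n+1)/2.
Smallest index with value > 8: n = 4 (giving 10).
Largest index with value < 104: n = 13 (giving 91).
Indices 4 through 13: 10 terms.

10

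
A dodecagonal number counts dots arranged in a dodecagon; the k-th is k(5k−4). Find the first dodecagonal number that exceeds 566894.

Solve n(5n−4) > 566894 for integer n.
The largest n with value ≤ 566894 is 337 (since 566497 ≤ 566894 < 569868), so the first above is n = 338, value 569868.

569868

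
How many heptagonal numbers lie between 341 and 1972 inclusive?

The n-th heptagonal number is n(5n−3)/2.
Smallest index with value ≥ 341: n = 12 (giving 342).
Largest index with value ≤ 1972: n = 28 (giving 1918).
Indices 12 through 28: 17 terms.

17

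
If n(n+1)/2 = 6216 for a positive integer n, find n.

Set n(n+1)/2 = 6216, giving n² + n − 12432 = 0.
So n = (-1 + 223) / 2 = 222/2 = 111.
Check: 111·112/2 = 6216. ✓

111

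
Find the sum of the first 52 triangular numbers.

24804

Σ i(i+1)/2 = (Σi² + Σi) / 2 over i = 1..52.
Σi = 1378 and Σi² = 48230.
(1·48230 + 1·1378) / 2 = 49608/2 = 24804.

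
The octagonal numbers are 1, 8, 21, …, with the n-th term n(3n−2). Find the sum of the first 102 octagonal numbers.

Σ i(3i−2) = 3Σi² − 2Σi over i = 1..102.
Σi = 5253 and Σi² = 358955.
3·358955 − 2·5253 = 1066359.

1066359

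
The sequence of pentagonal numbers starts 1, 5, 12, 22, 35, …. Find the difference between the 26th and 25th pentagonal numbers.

Consecutive pentagonal numbers differ by 3n − 2: here 3·26 − 2 = 76.

76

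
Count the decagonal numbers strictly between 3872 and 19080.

38

The n-th decagonal number is n(4n−3).
Smallest index with value > 3872: n = 32 (giving 4000).
Largest index with value < 19080: n = 69 (giving 18837).
Indices 32 through 69: 38 terms.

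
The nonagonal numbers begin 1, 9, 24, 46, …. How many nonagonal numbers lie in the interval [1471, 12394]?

The n-th nonagonal number is n(7n−5)/2.
Smallest index with value ≥ 1471: n = 21 (giving 1491).
Largest index with value ≤ 12394: n = 59 (giving 12036).
Indices 21 through 59: 39 terms.

39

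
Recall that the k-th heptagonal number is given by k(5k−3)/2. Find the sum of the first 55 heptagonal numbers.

Σ i(5i−3)/2 = (5Σi² − 3Σi) / 2 over i = 1..55.
Σi = 1540 and Σi² = 56980.
(5·56980 − 3·1540) / 2 = 280280/2 = 140140.

140140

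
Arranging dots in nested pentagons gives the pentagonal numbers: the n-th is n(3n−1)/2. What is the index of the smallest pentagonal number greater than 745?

Solve n(3n−1)/2 > 745 for integer n.
The largest n with value ≤ 745 is 22 (since 715 ≤ 745 < 782), so the first above is n = 23, value 782.

23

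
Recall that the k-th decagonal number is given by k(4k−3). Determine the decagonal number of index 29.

3277

The 29th decagonal number is n(4n−3) with n = 29.
29·(4·29 − 3) = 29·113 = 3277.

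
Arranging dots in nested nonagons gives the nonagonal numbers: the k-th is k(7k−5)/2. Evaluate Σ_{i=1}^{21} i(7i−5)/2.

Σ i(7i−5)/2 = (7Σi² − 5Σi) / 2 over i = 1..21.
Σi = 231 and Σi² = 3311.
(7·3311 − 5·231) / 2 = 22022/2 = 11011.

11011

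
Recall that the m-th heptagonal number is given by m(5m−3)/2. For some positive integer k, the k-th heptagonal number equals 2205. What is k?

30

Set n(5n−3)/2 = 2205, giving 5n² − 3n − 4410 = 0.
The discriminant is 9 + 40·2205 = 88209, and √88209 = 297.
So n = (3 + 297) / 10 = 300/10 = 30.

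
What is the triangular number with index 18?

The 18th triangular number is n(n+1)/2 with n = 18.
18·19/2 = 342/2 = 171.

171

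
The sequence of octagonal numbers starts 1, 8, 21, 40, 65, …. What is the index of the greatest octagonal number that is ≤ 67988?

Solve n(3n−2) ≤ 67988 for integer n.
n = 150 gives 67200 ≤ 67988, while n = 151 gives 68101 > 67988; so the answer is index 150.

150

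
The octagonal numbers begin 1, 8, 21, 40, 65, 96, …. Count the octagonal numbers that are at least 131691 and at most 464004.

The n-th octagonal number is n(3n−2).
Smallest index with value ≥ 131691: n = 210 (giving 131880).
Largest index with value ≤ 464004: n = 393 (giving 462561).
Indices 210 through 393: 184 terms.

184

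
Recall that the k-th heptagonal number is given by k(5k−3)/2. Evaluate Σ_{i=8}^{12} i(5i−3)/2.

Σ i(5i−3)/2 = (5Σi² − 3Σi) / 2 over i = 8..12.
Σi = 78 − 28 = 50 and Σi² = 650 − 140 = 510.
(5·510 − 3·50) / 2 = 2400/2 = 1200.

1200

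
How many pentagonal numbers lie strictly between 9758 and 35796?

The n-th pentagonal number is n(3n−1)/2.
Smallest index with value > 9758: n = 81 (giving 9801).
Largest index with value < 35796: n = 154 (giving 35497).
Indices 81 through 154: 74 terms.

74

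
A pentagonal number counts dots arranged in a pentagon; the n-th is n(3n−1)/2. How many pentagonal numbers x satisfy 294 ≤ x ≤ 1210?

14

The n-th pentagonal number is n(3n−1)/2.
Smallest index with value ≥ 294: n = 15 (giving 330).
Largest index with value ≤ 1210: n = 28 (giving 1162).
Indices 15 through 28: 14 terms.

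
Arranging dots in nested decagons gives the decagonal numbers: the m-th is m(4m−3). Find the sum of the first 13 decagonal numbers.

3003

Σ i(4i−3) = 4Σi² − 3Σi over i = 1..13.
Σi = 91 and Σi² = 819.
4·819 − 3·91 = 3003.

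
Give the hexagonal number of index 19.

The 19th hexagonal number is n(2n−1) with n = 19.
19·(2·19 − 1) = 19·37 = 703.

703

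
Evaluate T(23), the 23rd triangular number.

276

The 23rd triangular number is n(n+1)/2 with n = 23.
23·24/2 = 552/2 = 276.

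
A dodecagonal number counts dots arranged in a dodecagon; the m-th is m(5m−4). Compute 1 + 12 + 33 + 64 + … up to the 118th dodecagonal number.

2745211

Σ i(5i−4) = 5Σi² − 4Σi over i = 1..118.
Σi = 7021 and Σi² = 554659.
5·554659 − 4·7021 = 2745211.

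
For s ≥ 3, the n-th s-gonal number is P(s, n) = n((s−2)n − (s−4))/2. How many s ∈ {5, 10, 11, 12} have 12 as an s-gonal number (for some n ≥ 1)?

s = 5: P(5, 3) = 12. ✓
s = 10: P(10, 2) = 10 and P(10, 3) = 27; 12 is not s-gonal.
s = 11: P(11, 2) = 11 and P(11, 3) = 30; 12 is not s-gonal.
s = 12: P(12, 2) = 12. ✓
Hits: s ∈ {5, 12} → 2.

2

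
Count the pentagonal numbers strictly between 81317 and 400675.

The n-th pentagonal number is n(3n−1)/2.
Smallest index with value > 81317: n = 234 (giving 82017).
Largest index with value < 400675: n = 516 (giving 399126).
Indices 234 through 516: 283 terms.

283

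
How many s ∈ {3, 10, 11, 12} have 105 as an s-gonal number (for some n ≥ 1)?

s = 3: P(3, 14) = 105. ✓
s = 10: P(10, 5) = 85 and P(10, 6) = 126; 105 is not s-gonal.
s = 11: P(11, 5) = 95 and P(11, 6) = 141; 105 is not s-gonal.
s = 12: P(12, 5) = 105. ✓
Hits: s ∈ {3, 12} → 2.

2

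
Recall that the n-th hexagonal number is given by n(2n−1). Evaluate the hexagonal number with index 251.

125751

The 251st hexagonal number is n(2n−1) with n = 251.
251·(2·251 − 1) = 251·501 = 125751.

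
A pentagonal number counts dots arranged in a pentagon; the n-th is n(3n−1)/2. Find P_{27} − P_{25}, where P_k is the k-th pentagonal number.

27·(3·27 − 1)/2 = 1080 and 25·(3·25 − 1)/2 = 925.
Difference: 1080 − 925 = 155.

155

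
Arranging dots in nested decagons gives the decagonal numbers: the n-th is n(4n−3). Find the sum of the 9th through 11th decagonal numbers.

1118

Σ i(4i−3) = 4Σi² − 3Σi over i = 9..11.
Σi = 66 − 36 = 30 and Σi² = 506 − 204 = 302.
4·302 − 3·30 = 1118.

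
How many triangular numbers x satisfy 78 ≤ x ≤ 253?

11

The n-th triangular number is n(n+1)/2.
Smallest index with value ≥ 78: n = 12 (giving 78).
Largest index with value ≤ 253: n = 22 (giving 253).
Indices 12 through 22: 11 terms.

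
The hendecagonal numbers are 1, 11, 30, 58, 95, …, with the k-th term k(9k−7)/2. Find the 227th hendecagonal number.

The 227th hendecagonal number is n(9n−7)/2 with n = 227.
227·(9·227 − 7)/2 = 227·2036/2 = 227·1018 = 231086.

231086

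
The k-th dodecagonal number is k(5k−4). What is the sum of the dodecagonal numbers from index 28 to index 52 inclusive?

Σ i(5i−4) = 5Σi² − 4Σi over i = 28..52.
Σi = 1378 − 378 = 1000 and Σi² = 48230 − 6930 = 41300.
5·41300 − 4·1000 = 202500.

202500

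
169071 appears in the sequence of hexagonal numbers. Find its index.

Set n(2n−1) = 169071, giving 2n² − n − 169071 = 0.
So n = (1 + 1163) / 4 = 1164/4 = 291.
Check: 291·(2·291 − 1) = 169071. ✓

291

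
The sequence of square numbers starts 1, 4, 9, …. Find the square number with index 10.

The 10th square number is n² with n = 10.
10² = 100.

100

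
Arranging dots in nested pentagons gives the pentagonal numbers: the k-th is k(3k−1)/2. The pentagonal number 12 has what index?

Set n(3n−1)/2 = 12, giving 3n² − n − 24 = 0.
The discriminant is 1 + 24·12 = 289, and √289 = 17.
So n = (1 + 17) / 6 = 18/6 = 3.
Check: 3·(3·3 − 1)/2 = 12. ✓

3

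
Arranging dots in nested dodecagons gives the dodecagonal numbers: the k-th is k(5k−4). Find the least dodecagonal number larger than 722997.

724281

Solve n(5n−4) > 722997 for integer n.
The largest n with value ≤ 722997 is 380 (since 720480 ≤ 722997 < 724281), so the first above is n = 381, value 724281.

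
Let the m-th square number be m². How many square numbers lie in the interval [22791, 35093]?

37

The n-th square number is n².
Smallest index with value ≥ 22791: n = 151 (giving 22801).
Largest index with value ≤ 35093: n = 187 (giving 34969).
Indices 151 through 187: 37 terms.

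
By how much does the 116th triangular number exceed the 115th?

Consecutive triangular numbers differ by n: T_{116} − T_{115} = 116.

116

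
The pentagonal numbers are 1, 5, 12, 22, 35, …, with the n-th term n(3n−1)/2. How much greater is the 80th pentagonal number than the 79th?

238

Consecutive pentagonal numbers differ by 3n − 2: here 3·80 − 2 = 238.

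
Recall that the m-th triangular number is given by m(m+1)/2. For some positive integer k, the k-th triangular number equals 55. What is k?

10

Set n(n+1)/2 = 55, giving n² + n − 110 = 0.
The discriminant is 1 + 8·55 = 441, and √441 = 21.
So n = (-1 + 21) / 2 = 20/2 = 10.
Check: 10·11/2 = 55. ✓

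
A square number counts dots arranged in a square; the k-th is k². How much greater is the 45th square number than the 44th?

n² − (n−1)² = 2n − 1, so 45² − 44² = 2·45 − 1 = 89.

89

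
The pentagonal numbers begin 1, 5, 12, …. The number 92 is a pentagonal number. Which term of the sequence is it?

Set n(3n−1)/2 = 92, giving 3n² − n − 184 = 0.
So n = (1 + 47) / 6 = 48/6 = 8.
Check: 8·(3·8 − 1)/2 = 92. ✓

8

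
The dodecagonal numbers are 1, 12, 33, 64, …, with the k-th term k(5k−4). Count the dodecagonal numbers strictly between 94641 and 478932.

The n-th dodecagonal number is n(5n−4).
Smallest index with value > 94641: n = 138 (giving 94668).
Largest index with value < 478932: n = 309 (giving 476169).
Indices 138 through 309: 172 terms.

172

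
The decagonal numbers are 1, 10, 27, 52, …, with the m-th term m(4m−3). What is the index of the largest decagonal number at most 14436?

60

Solve n(4n−3) ≤ 14436 for integer n.
n = 60 gives 14220 ≤ 14436, while n = 61 gives 14701 > 14436; so the answer is index 60.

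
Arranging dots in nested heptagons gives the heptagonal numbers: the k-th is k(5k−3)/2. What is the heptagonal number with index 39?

3744

The 39th heptagonal number is n(5n−3)/2 with n = 39.
39·(5·39 − 3)/2 = 39·192/2 = 39·96 = 3744.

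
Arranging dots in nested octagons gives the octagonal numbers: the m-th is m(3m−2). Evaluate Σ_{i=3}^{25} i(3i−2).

Σ i(3i−2) = 3Σi² − 2Σi over i = 3..25.
Σi = 325 − 3 = 322 and Σi² = 5525 − 5 = 5520.
3·5520 − 2·322 = 15916.

15916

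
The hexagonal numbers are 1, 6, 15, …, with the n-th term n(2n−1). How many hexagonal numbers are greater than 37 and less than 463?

11

The n-th hexagonal number is n(2n−1).
Smallest index with value > 37: n = 5 (giving 45).
Largest index with value < 463: n = 15 (giving 435).
Indices 5 through 15: 11 terms.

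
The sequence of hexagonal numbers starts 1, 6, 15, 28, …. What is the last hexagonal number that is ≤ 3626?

Solve n(2n−1) ≤ 3626 for integer n.
n = 42 gives 3486 ≤ 3626, while n = 43 gives 3655 > 3626; so the answer is 3486.

3486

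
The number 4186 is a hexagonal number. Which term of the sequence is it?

Set n(2n−1) = 4186, giving 2n² − n − 4186 = 0.
So n = (1 + 183) / 4 = 184/4 = 46.
Check: 46·(2·46 − 1) = 4186. ✓

46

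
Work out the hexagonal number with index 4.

28

4·(2·4 − 1) = 4·7 = 28.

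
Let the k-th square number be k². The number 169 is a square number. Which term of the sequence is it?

13

We need n² = 169, so n = √169 = 13.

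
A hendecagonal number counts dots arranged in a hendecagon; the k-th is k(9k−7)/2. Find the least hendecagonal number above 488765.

488895

Solve n(9n−7)/2 > 488765 for integer n.
The largest n with value ≤ 488765 is 329 (since 485933 ≤ 488765 < 488895), so the first above is n = 330, value 488895.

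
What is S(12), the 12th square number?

144

The 12th square number is n² with n = 12.
12² = 144.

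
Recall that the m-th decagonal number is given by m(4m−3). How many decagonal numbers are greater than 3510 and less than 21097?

The n-th decagonal number is n(4n−3).
Smallest index with value > 3510: n = 31 (giving 3751).
Largest index with value < 21097: n = 72 (giving 20520).
Indices 31 through 72: 42 terms.

42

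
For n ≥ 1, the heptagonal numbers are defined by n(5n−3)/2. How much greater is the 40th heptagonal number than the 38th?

387

40·(5·40 − 3)/2 = 3940 and 38·(5·38 − 3)/2 = 3553.
Difference: 3940 − 3553 = 387.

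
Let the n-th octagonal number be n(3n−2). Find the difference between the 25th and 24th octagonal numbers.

Consecutive octagonal numbers differ by 6n − 5: here 6·25 − 5 = 145.

145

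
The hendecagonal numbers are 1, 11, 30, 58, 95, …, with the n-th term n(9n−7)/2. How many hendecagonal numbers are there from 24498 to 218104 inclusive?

The n-th hendecagonal number is n(9n−7)/2.
Smallest index with value ≥ 24498: n = 75 (giving 25050).
Largest index with value ≤ 218104: n = 220 (giving 217030).
Indices 75 through 220: 146 terms.

146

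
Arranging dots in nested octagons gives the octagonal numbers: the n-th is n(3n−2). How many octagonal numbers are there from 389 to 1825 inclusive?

14

The n-th octagonal number is n(3n−2).
Smallest index with value ≥ 389: n = 12 (giving 408).
Largest index with value ≤ 1825: n = 25 (giving 1825).
Indices 12 through 25: 14 terms.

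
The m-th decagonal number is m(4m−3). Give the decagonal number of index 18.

The 18th decagonal number is n(4n−3) with n = 18.
18·(4·18 − 3) = 18·69 = 1242.

1242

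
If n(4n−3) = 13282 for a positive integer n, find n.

58

Set n(4n−3) = 13282, giving 4n² − 3n − 13282 = 0.
The discriminant is 9 + 16·13282 = 212521, and √212521 = 461.
So n = (3 + 461) / 8 = 464/8 = 58.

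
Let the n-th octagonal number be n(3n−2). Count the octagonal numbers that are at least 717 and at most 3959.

21

The n-th octagonal number is n(3n−2).
Smallest index with value ≥ 717: n = 16 (giving 736).
Largest index with value ≤ 3959: n = 36 (giving 3816).
Indices 16 through 36: 21 terms.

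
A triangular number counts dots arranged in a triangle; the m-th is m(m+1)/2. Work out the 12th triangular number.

The 12th triangular number is n(n+1)/2 with n = 12.
12·13/2 = 156/2 = 78.

78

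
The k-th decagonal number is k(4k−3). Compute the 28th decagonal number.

3052

The 28th decagonal number is n(4n−3) with n = 28.
28·(4·28 − 3) = 28·109 = 3052.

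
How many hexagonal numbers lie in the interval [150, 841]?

12

The n-th hexagonal number is n(2n−1).
Smallest index with value ≥ 150: n = 9 (giving 153).
Largest index with value ≤ 841: n = 20 (giving 780).
Indices 9 through 20: 12 terms.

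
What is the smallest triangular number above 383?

Solve n(n+1)/2 > 383 for integer n.
The largest n with value ≤ 383 is 27 (since 378 ≤ 383 < 406), so the first above is n = 28, value 406.

406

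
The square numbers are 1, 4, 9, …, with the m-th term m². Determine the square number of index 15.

The 15th square number is n² with n = 15.
15² = 225.

225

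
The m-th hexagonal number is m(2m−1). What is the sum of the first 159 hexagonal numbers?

Σ i(2i−1) = 2Σi² − Σi over i = 1..159.
Σi = 12720 and Σi² = 1352560.
2·1352560 − 1·12720 = 2692400.

2692400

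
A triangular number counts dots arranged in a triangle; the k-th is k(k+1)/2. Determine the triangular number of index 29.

29·30/2 = 870/2 = 435.

435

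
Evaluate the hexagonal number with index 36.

2556

The 36th hexagonal number is n(2n−1) with n = 36.
36·(2·36 − 1) = 36·71 = 2556.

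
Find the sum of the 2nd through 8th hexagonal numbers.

371

Σ i(2i−1) = 2Σi² − Σi over i = 2..8.
Σi = 36 − 1 = 35 and Σi² = 204 − 1 = 203.
2·203 − 1·35 = 371.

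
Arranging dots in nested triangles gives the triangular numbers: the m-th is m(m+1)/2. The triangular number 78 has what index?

Set n(n+1)/2 = 78, giving n² + n − 156 = 0.
So n = (-1 + 25) / 2 = 24/2 = 12.
Check: 12·13/2 = 78. ✓

12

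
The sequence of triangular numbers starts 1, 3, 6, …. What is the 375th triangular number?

The 375th triangular number is n(n+1)/2 with n = 375.
375·376/2 = 141000/2 = 70500.

70500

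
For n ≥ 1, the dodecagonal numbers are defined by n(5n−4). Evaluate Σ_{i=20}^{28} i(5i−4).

25356

Σ i(5i−4) = 5Σi² − 4Σi over i = 20..28.
Σi = 406 − 190 = 216 and Σi² = 7714 − 2470 = 5244.
5·5244 − 4·216 = 25356.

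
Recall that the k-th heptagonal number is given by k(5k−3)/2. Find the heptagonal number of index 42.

4347

The 42nd heptagonal number is n(5n−3)/2 with n = 42.
42·(5·42 − 3)/2 = 42·207/2 = 4347.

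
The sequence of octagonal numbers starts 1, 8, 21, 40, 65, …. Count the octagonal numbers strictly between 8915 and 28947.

The n-th octagonal number is n(3n−2).
Smallest index with value > 8915: n = 55 (giving 8965).
Largest index with value < 28947: n = 98 (giving 28616).
Indices 55 through 98: 44 terms.

44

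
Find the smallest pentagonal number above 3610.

3725

Solve n(3n−1)/2 > 3610 for integer n.
The largest n with value ≤ 3610 is 49 (since 3577 ≤ 3610 < 3725), so the first above is n = 50, value 3725.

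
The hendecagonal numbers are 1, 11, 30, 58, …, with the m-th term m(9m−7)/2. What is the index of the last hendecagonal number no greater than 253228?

Solve n(9n−7)/2 ≤ 253228 for integer n.
n = 237 gives 251931 ≤ 253228, while n = 238 gives 254065 > 253228; so the answer is index 237.

237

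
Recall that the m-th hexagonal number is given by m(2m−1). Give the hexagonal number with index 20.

The 20th hexagonal number is n(2n−1) with n = 20.
20·(2·20 − 1) = 20·39 = 780.

780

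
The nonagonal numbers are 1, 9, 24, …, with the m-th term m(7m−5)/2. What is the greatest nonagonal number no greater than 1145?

Solve n(7n−5)/2 ≤ 1145 for integer n.
n = 18 gives 1089 ≤ 1145, while n = 19 gives 1216 > 1145; so the answer is 1089.

1089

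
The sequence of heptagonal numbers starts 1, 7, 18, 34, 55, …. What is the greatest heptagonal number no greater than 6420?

Solve n(5n−3)/2 ≤ 6420 for integer n.
n = 50 gives 6175 ≤ 6420, while n = 51 gives 6426 > 6420; so the answer is 6175.

6175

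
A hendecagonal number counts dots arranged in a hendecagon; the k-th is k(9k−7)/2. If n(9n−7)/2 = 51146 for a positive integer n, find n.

107

Set n(9n−7)/2 = 51146, giving 9n² − 7n − 102292 = 0.
The discriminant is 49 + 72·51146 = 3682561, and √3682561 = 1919.
So n = (7 + 1919) / 18 = 1926/18 = 107.
Check: 107·(9·107 − 7)/2 = 51146. ✓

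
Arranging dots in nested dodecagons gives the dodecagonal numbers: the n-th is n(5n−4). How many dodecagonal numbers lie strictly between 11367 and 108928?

99

The n-th dodecagonal number is n(5n−4).
Smallest index with value > 11367: n = 49 (giving 11809).
Largest index with value < 108928: n = 147 (giving 107457).
Indices 49 through 147: 99 terms.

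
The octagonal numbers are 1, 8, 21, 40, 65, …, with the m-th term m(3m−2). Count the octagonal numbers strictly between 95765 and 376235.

175

The n-th octagonal number is n(3n−2).
Smallest index with value > 95765: n = 180 (giving 96840).
Largest index with value < 376235: n = 354 (giving 375240).
Indices 180 through 354: 175 terms.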